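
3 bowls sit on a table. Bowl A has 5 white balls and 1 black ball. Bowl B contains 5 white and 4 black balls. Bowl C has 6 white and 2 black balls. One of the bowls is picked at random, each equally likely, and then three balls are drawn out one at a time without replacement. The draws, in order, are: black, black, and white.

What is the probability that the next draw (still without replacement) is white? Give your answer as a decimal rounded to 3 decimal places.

The likelihood of the observed sequence under each hypothesis: P(data | bowl A) = (1/6)(0/5) = 0; P(data | bowl B) = (4/9)(3/8)(5/7) = 5/42; P(data | bowl C) = (2/8)(1/7)(6/6) = 1/28.
The prior-weighted likelihoods are 1/3 · 0 = 0, 1/3 · 5/42 = 5/126, 1/3 · 1/28 = 1/84; summing to 13/252.
The posterior is then P(bowl A | data) = 0, P(bowl B | data) = 10/13, P(bowl C | data) = 3/13.
The predictive probability is P(white next | data) = (2/3)(10/13) + (1)(3/13) = 29/39.

0.744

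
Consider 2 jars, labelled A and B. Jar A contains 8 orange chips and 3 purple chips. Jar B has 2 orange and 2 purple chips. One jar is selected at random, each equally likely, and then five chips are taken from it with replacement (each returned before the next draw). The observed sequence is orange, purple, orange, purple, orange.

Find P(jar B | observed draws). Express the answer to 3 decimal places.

0.522

Under each hypothesis, the probability of the observed sequence is: P(data | jar A) = (8/11)(3/11)(8/11)(3/11)(8/11) = 0.028612; P(data | jar B) = (2/4)(2/4)(2/4)(2/4)(2/4) = 0.03125.
Multiplying each by its prior: 1/2 · 0.028612 = 0.014306, 1/2 · 0.03125 = 0.015625; summing to 0.029931.
Therefore the posterior P(jar B | data) = (0.015625) / (0.029931) = 0.52203.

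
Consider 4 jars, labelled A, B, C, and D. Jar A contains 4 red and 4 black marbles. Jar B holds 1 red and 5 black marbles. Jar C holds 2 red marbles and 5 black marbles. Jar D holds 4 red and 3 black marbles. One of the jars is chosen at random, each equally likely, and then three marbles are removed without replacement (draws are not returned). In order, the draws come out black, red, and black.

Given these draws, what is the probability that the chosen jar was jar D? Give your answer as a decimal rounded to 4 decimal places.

The likelihood of the observed sequence under each hypothesis: P(data | jar A) = (4/8)(4/7)(3/6) = 1/7; P(data | jar B) = (5/6)(1/5)(4/4) = 1/6; P(data | jar C) = (5/7)(2/6)(4/5) = 4/21; P(data | jar D) = (3/7)(4/6)(2/5) = 4/35.
Multiplying each by its prior: 1/4 · 1/7 = 1/28, 1/4 · 1/6 = 1/24, 1/4 · 4/21 = 1/21, 1/4 · 4/35 = 1/35; these sum to 43/280.
Hence P(jar D | data) = (1/35) / (43/280) = 8/43.

0.1860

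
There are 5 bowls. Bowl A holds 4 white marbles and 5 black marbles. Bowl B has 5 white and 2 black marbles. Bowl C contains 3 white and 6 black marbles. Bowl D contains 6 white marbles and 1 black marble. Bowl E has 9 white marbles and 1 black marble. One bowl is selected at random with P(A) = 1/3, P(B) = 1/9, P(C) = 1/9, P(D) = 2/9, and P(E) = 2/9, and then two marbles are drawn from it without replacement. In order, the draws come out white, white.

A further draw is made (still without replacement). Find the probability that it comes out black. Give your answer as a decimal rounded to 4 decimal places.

0.2702

For each hypothesis, P(data | H) works out to: P(data | bowl A) = (4/9)(3/8) = 0.16667; P(data | bowl B) = (5/7)(4/6) = 0.47619; P(data | bowl C) = (3/9)(2/8) = 0.083333; P(data | bowl D) = (6/7)(5/6) = 0.71429; P(data | bowl E) = (9/10)(8/9) = 0.8.
The prior-weighted likelihoods are 1/3 · 0.16667 = 0.055556, 1/9 · 0.47619 = 0.05291, 1/9 · 0.083333 = 0.0092593, 2/9 · 0.71429 = 0.15873, 2/9 · 0.8 = 0.17778; these sum to 0.45423.
The posterior is then P(bowl A | data) = 0.12231, P(bowl B | data) = 0.11648, P(bowl C | data) = 0.020384, P(bowl D | data) = 0.34945, P(bowl E | data) = 0.39138.
So P(black next | data) = Σ P(black next | H) P(H | data) = (5/7)(0.12231) + (2/5)(0.11648) + (6/7)(0.020384) + (1/5)(0.34945) + (1/8)(0.39138) = 0.27024.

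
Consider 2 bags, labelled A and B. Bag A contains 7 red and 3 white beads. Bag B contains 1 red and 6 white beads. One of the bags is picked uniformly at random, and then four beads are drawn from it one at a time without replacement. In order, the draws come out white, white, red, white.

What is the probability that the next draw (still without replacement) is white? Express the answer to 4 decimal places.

0.9449

Under each hypothesis, the probability of the observed sequence is: P(data | bag A) = (3/10)(2/9)(7/8)(1/7) = 0.0083333; P(data | bag B) = (6/7)(5/6)(1/5)(4/4) = 0.14286.
Weighting by the prior gives 1/2 · 0.0083333 = 0.0041667, 1/2 · 0.14286 = 0.071429; summing to 0.075595.
Normalising, the posterior is P(bag A | data) = 0.055118, P(bag B | data) = 0.94488.
So P(white next | data) = Σ P(white next | H) P(H | data) = (0)(0.055118) + (1)(0.94488) = 0.94488.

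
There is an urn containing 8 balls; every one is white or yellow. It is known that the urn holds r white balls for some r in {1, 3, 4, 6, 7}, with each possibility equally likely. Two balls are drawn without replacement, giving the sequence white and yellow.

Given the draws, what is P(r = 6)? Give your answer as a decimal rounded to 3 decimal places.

0.211

Compute the likelihood of the observed sequence for each case: P(data | r = 1) = (1/8)(7/7) = 1/8; P(data | r = 3) = (3/8)(5/7) = 15/56; P(data | r = 4) = (4/8)(4/7) = 2/7; P(data | r = 6) = (6/8)(2/7) = 3/14; P(data | r = 7) = (7/8)(1/7) = 1/8.
Weighting by the prior gives 1/5 · 1/8 = 1/40, 1/5 · 15/56 = 3/56, 1/5 · 2/7 = 2/35, 1/5 · 3/14 = 3/70, 1/5 · 1/8 = 1/40; these sum to 57/280.
So P(r = 6 | data) = (3/70) / (57/280) = 4/19.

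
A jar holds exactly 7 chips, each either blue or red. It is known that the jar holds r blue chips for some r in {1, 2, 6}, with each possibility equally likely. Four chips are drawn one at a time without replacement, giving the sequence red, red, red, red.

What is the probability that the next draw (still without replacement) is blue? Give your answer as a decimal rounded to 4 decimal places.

Compute the likelihood of the observed sequence for each case: P(data | r = 1) = (6/7)(5/6)(4/5)(3/4) = 3/7; P(data | r = 2) = (5/7)(4/6)(3/5)(2/4) = 1/7; P(data | r = 6) = (1/7)(0/6) = 0.
The prior-weighted likelihoods are 1/3 · 3/7 = 1/7, 1/3 · 1/7 = 1/21, 1/3 · 0 = 0; summing to 4/21.
Normalising, the posterior is P(r = 1 | data) = 3/4, P(r = 2 | data) = 1/4, P(r = 6 | data) = 0.
The predictive probability is P(blue next | data) = (1/3)(3/4) + (2/3)(1/4) = 5/12.

0.4167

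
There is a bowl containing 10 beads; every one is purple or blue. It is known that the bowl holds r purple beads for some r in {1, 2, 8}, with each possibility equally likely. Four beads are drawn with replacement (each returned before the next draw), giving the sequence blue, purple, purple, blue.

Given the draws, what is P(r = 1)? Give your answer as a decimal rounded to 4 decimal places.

For each hypothesis, P(data | H) works out to: P(data | r = 1) = (9/10)(1/10)(1/10)(9/10) = 0.0081; P(data | r = 2) = (8/10)(2/10)(2/10)(8/10) = 0.0256; P(data | r = 8) = (2/10)(8/10)(8/10)(2/10) = 0.0256.
Weighting by the prior gives 1/3 · 0.0081 = 0.0027, 1/3 · 0.0256 = 0.0085333, 1/3 · 0.0256 = 0.0085333; with total 0.019767.
Therefore the posterior P(r = 1 | data) = (0.0027) / (0.019767) = 0.13659.

0.1366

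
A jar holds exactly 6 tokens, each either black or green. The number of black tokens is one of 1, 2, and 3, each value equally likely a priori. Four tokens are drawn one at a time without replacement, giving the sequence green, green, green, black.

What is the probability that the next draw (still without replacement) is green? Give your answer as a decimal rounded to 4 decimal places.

Under each hypothesis, the probability of the observed sequence is: P(data | r = 1) = (5/6)(4/5)(3/4)(1/3) = 1/6; P(data | r = 2) = (4/6)(3/5)(2/4)(2/3) = 2/15; P(data | r = 3) = (3/6)(2/5)(1/4)(3/3) = 1/20.
The prior-weighted likelihoods are 1/3 · 1/6 = 1/18, 1/3 · 2/15 = 2/45, 1/3 · 1/20 = 1/60; summing to 7/60.
The posterior is then P(r = 1 | data) = 10/21, P(r = 2 | data) = 8/21, P(r = 3 | data) = 1/7.
So P(green next | data) = Σ P(green next | H) P(H | data) = (1)(10/21) + (1/2)(8/21) + (0)(1/7) = 2/3.

0.6667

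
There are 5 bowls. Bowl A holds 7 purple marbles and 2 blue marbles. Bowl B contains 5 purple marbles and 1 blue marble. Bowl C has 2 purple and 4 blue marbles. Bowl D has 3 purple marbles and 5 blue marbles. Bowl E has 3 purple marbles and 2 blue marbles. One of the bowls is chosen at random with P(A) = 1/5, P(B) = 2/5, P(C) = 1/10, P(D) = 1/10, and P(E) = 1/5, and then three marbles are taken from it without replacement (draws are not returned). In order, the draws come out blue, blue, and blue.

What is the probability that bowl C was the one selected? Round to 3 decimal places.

0.528

Compute the likelihood of the observed sequence for each case: P(data | bowl A) = (2/9)(1/8)(0/7) = 0; P(data | bowl B) = (1/6)(0/5) = 0; P(data | bowl C) = (4/6)(3/5)(2/4) = 0.2; P(data | bowl D) = (5/8)(4/7)(3/6) = 0.17857; P(data | bowl E) = (2/5)(1/4)(0/3) = 0.
The prior-weighted likelihoods are 1/5 · 0 = 0, 2/5 · 0 = 0, 1/10 · 0.2 = 0.02, 1/10 · 0.17857 = 0.017857, 1/5 · 0 = 0; summing to 0.037857.
Hence P(bowl C | data) = (0.02) / (0.037857) = 0.5283.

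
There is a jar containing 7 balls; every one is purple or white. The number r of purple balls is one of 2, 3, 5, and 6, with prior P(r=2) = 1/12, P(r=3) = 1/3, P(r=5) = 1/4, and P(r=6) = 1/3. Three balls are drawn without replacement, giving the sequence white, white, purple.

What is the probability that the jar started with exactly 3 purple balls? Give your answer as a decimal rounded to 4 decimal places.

0.6729

Under each hypothesis, the probability of the observed sequence is: P(data | r = 2) = (5/7)(4/6)(2/5) = 0.19048; P(data | r = 3) = (4/7)(3/6)(3/5) = 0.17143; P(data | r = 5) = (2/7)(1/6)(5/5) = 0.047619; P(data | r = 6) = (1/7)(0/6) = 0.
The prior-weighted likelihoods are 1/12 · 0.19048 = 0.015873, 1/3 · 0.17143 = 0.057143, 1/4 · 0.047619 = 0.011905, 1/3 · 0 = 0; these sum to 0.084921.
Therefore the posterior P(r = 3 | data) = (0.057143) / (0.084921) = 0.6729.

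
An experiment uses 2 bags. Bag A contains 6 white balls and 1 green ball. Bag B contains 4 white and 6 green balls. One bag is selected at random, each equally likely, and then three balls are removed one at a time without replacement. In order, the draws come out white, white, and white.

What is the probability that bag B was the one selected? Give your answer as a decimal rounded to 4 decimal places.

0.0551

Under each hypothesis, the probability of the observed sequence is: P(data | bag A) = (6/7)(5/6)(4/5) = 4/7; P(data | bag B) = (4/10)(3/9)(2/8) = 1/30.
The prior-weighted likelihoods are 1/2 · 4/7 = 2/7, 1/2 · 1/30 = 1/60; these sum to 127/420.
So P(bag B | data) = (1/60) / (127/420) = 7/127.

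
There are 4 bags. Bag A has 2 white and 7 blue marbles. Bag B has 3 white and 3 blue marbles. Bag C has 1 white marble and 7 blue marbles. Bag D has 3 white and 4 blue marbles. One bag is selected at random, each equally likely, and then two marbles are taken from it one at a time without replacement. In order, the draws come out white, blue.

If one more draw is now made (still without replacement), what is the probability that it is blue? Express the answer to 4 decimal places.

Compute the likelihood of the observed sequence for each case: P(data | bag A) = (2/9)(7/8) = 0.19444; P(data | bag B) = (3/6)(3/5) = 0.3; P(data | bag C) = (1/8)(7/7) = 0.125; P(data | bag D) = (3/7)(4/6) = 0.28571.
Weighting by the prior gives 1/4 · 0.19444 = 0.048611, 1/4 · 0.3 = 0.075, 1/4 · 0.125 = 0.03125, 1/4 · 0.28571 = 0.071429; these sum to 0.22629.
Dividing through by the total gives posterior P(bag A | data) = 0.21482, P(bag B | data) = 0.33143, P(bag C | data) = 0.1381, P(bag D | data) = 0.31565.
The predictive probability is P(blue next | data) = (6/7)(0.21482) + (1/2)(0.33143) + (1)(0.1381) + (3/5)(0.31565) = 0.67733.

0.6773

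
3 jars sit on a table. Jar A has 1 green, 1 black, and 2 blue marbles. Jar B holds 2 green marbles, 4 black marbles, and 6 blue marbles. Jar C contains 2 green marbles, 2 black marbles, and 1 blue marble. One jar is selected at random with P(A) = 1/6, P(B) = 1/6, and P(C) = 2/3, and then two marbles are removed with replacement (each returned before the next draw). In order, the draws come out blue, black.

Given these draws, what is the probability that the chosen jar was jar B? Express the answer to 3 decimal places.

0.272

The likelihood of the observed sequence under each hypothesis: P(data | jar A) = (2/4)(1/4) = 0.125; P(data | jar B) = (6/12)(4/12) = 0.16667; P(data | jar C) = (1/5)(2/5) = 0.08.
The prior-weighted likelihoods are 1/6 · 0.125 = 0.020833, 1/6 · 0.16667 = 0.027778, 2/3 · 0.08 = 0.053333; summing to 0.10194.
Therefore the posterior P(jar B | data) = (0.027778) / (0.10194) = 0.27248.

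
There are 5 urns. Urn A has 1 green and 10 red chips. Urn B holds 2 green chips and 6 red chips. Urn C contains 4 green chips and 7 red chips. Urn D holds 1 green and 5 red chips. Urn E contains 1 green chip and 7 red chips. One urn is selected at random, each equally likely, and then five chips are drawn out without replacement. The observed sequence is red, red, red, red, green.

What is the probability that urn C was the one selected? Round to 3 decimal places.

For each hypothesis, P(data | H) works out to: P(data | urn A) = (10/11)(9/10)(8/9)(7/8)(1/7) = 0.090909; P(data | urn B) = (6/8)(5/7)(4/6)(3/5)(2/4) = 0.10714; P(data | urn C) = (7/11)(6/10)(5/9)(4/8)(4/7) = 0.060606; P(data | urn D) = (5/6)(4/5)(3/4)(2/3)(1/2) = 0.16667; P(data | urn E) = (7/8)(6/7)(5/6)(4/5)(1/4) = 0.125.
Multiplying each by its prior: 1/5 · 0.090909 = 0.018182, 1/5 · 0.10714 = 0.021429, 1/5 · 0.060606 = 0.012121, 1/5 · 0.16667 = 0.033333, 1/5 · 0.125 = 0.025; summing to 0.11006.
So P(urn C | data) = (0.012121) / (0.11006) = 0.11013.

0.110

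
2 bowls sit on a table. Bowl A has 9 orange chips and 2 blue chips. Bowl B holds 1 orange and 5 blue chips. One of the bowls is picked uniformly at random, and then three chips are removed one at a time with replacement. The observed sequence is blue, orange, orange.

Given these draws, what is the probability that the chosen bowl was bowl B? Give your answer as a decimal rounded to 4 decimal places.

0.1598

Compute the likelihood of the observed sequence for each case: P(data | bowl A) = (2/11)(9/11)(9/11) = 0.12171; P(data | bowl B) = (5/6)(1/6)(1/6) = 0.023148.
Multiplying each by its prior: 1/2 · 0.12171 = 0.060856, 1/2 · 0.023148 = 0.011574; summing to 0.072431.
Hence P(bowl B | data) = (0.011574) / (0.072431) = 0.1598.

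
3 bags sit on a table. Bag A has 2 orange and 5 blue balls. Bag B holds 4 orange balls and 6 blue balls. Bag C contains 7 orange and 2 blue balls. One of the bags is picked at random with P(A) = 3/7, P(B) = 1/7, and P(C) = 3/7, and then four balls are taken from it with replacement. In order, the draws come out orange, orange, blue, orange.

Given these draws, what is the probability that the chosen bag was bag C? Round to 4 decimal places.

Under each hypothesis, the probability of the observed sequence is: P(data | bag A) = (2/7)(2/7)(5/7)(2/7) = 0.01666; P(data | bag B) = (4/10)(4/10)(6/10)(4/10) = 0.0384; P(data | bag C) = (7/9)(7/9)(2/9)(7/9) = 0.10456.
Weighting by the prior gives 3/7 · 0.01666 = 0.0071399, 1/7 · 0.0384 = 0.0054857, 3/7 · 0.10456 = 0.04481; summing to 0.057436.
By Bayes' rule, P(bag C | data) = (0.04481) / (0.057436) = 0.78018.

0.7802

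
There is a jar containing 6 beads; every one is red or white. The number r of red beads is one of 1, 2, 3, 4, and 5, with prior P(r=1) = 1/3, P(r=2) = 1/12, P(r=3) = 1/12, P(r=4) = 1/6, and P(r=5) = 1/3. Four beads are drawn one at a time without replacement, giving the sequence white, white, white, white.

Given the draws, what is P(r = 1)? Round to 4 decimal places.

The likelihood of the observed sequence under each hypothesis: P(data | r = 1) = (5/6)(4/5)(3/4)(2/3) = 1/3; P(data | r = 2) = (4/6)(3/5)(2/4)(1/3) = 1/15; P(data | r = 3) = (3/6)(2/5)(1/4)(0/3) = 0; P(data | r = 4) = (2/6)(1/5)(0/4) = 0; P(data | r = 5) = (1/6)(0/5) = 0.
Multiplying each by its prior: 1/3 · 1/3 = 1/9, 1/12 · 1/15 = 1/180, 1/12 · 0 = 0, 1/6 · 0 = 0, 1/3 · 0 = 0; summing to 7/60.
By Bayes' rule, P(r = 1 | data) = (1/9) / (7/60) = 20/21.

0.9524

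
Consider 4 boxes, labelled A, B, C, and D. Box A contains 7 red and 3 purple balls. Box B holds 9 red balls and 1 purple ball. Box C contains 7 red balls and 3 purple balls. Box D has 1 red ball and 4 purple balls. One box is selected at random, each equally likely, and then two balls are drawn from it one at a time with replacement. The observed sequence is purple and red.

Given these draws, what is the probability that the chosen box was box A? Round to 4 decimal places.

For each hypothesis, P(data | H) works out to: P(data | box A) = (3/10)(7/10) = 21/100; P(data | box B) = (1/10)(9/10) = 9/100; P(data | box C) = (3/10)(7/10) = 21/100; P(data | box D) = (4/5)(1/5) = 4/25.
Multiplying each by its prior: 1/4 · 21/100 = 21/400, 1/4 · 9/100 = 9/400, 1/4 · 21/100 = 21/400, 1/4 · 4/25 = 1/25; with total 67/400.
Therefore the posterior P(box A | data) = (21/400) / (67/400) = 21/67.

0.3134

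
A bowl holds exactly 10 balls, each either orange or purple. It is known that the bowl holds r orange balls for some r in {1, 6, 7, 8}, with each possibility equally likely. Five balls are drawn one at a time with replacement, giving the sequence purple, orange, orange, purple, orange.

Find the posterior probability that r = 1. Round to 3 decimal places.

0.009

Under each hypothesis, the probability of the observed sequence is: P(data | r = 1) = (9/10)(1/10)(1/10)(9/10)(1/10) = 0.00081; P(data | r = 6) = (4/10)(6/10)(6/10)(4/10)(6/10) = 0.03456; P(data | r = 7) = (3/10)(7/10)(7/10)(3/10)(7/10) = 0.03087; P(data | r = 8) = (2/10)(8/10)(8/10)(2/10)(8/10) = 0.02048.
Weighting by the prior gives 1/4 · 0.00081 = 0.0002025, 1/4 · 0.03456 = 0.00864, 1/4 · 0.03087 = 0.0077175, 1/4 · 0.02048 = 0.00512; summing to 0.02168.
So P(r = 1 | data) = (0.0002025) / (0.02168) = 0.0093404.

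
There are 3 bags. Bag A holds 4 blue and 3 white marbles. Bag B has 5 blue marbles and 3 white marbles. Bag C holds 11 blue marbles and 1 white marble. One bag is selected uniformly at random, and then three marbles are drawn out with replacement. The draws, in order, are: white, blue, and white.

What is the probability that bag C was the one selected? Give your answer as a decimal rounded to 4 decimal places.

0.0320

The likelihood of the observed sequence under each hypothesis: P(data | bag A) = (3/7)(4/7)(3/7) = 0.10496; P(data | bag B) = (3/8)(5/8)(3/8) = 0.087891; P(data | bag C) = (1/12)(11/12)(1/12) = 0.0063657.
The prior-weighted likelihoods are 1/3 · 0.10496 = 0.034985, 1/3 · 0.087891 = 0.029297, 1/3 · 0.0063657 = 0.0021219; these sum to 0.066404.
By Bayes' rule, P(bag C | data) = (0.0021219) / (0.066404) = 0.031955.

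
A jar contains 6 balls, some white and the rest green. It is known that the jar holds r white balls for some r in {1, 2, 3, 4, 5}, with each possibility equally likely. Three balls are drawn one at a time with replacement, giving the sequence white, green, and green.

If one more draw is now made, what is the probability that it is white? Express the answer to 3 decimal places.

0.411

Under each hypothesis, the probability of the observed sequence is: P(data | r = 1) = (1/6)(5/6)(5/6) = 25/216; P(data | r = 2) = (2/6)(4/6)(4/6) = 4/27; P(data | r = 3) = (3/6)(3/6)(3/6) = 1/8; P(data | r = 4) = (4/6)(2/6)(2/6) = 2/27; P(data | r = 5) = (5/6)(1/6)(1/6) = 5/216.
The prior-weighted likelihoods are 1/5 · 25/216 = 5/216, 1/5 · 4/27 = 4/135, 1/5 · 1/8 = 1/40, 1/5 · 2/27 = 2/135, 1/5 · 5/216 = 1/216; these sum to 7/72.
Dividing through by the total gives posterior P(r = 1 | data) = 5/21, P(r = 2 | data) = 32/105, P(r = 3 | data) = 9/35, P(r = 4 | data) = 16/105, P(r = 5 | data) = 1/21.
Averaging over the posterior, P(white next | data) = (1/6)(5/21) + (1/3)(32/105) + (1/2)(9/35) + (2/3)(16/105) + (5/6)(1/21) = 37/90.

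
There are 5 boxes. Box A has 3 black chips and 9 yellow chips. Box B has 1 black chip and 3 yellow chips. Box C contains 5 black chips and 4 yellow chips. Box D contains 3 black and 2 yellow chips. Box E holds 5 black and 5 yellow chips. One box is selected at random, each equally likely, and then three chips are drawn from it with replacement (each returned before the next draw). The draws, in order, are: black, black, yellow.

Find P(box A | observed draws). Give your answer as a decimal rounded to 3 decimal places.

0.094

For each hypothesis, P(data | H) works out to: P(data | box A) = (3/12)(3/12)(9/12) = 0.046875; P(data | box B) = (1/4)(1/4)(3/4) = 0.046875; P(data | box C) = (5/9)(5/9)(4/9) = 0.13717; P(data | box D) = (3/5)(3/5)(2/5) = 0.144; P(data | box E) = (5/10)(5/10)(5/10) = 0.125.
Weighting by the prior gives 1/5 · 0.046875 = 0.009375, 1/5 · 0.046875 = 0.009375, 1/5 · 0.13717 = 0.027435, 1/5 · 0.144 = 0.0288, 1/5 · 0.125 = 0.025; summing to 0.099985.
Hence P(box A | data) = (0.009375) / (0.099985) = 0.093764.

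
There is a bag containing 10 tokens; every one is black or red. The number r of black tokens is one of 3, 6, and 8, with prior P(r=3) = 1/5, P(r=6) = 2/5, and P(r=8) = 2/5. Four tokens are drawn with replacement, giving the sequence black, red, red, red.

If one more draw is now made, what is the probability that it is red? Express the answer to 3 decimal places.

Under each hypothesis, the probability of the observed sequence is: P(data | r = 3) = (3/10)(7/10)(7/10)(7/10) = 0.1029; P(data | r = 6) = (6/10)(4/10)(4/10)(4/10) = 0.0384; P(data | r = 8) = (8/10)(2/10)(2/10)(2/10) = 0.0064.
Multiplying each by its prior: 1/5 · 0.1029 = 0.02058, 2/5 · 0.0384 = 0.01536, 2/5 · 0.0064 = 0.00256; these sum to 0.0385.
Dividing through by the total gives posterior P(r = 3 | data) = 0.53455, P(r = 6 | data) = 0.39896, P(r = 8 | data) = 0.066494.
Averaging over the posterior, P(red next | data) = (7/10)(0.53455) + (2/5)(0.39896) + (1/5)(0.066494) = 0.54706.

0.547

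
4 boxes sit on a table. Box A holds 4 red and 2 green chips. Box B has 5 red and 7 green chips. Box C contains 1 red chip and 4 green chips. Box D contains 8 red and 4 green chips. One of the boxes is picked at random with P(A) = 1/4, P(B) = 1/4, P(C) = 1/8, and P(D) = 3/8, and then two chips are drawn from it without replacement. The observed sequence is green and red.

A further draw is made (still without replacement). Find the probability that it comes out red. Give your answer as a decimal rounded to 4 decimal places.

The likelihood of the observed sequence under each hypothesis: P(data | box A) = (2/6)(4/5) = 4/15; P(data | box B) = (7/12)(5/11) = 35/132; P(data | box C) = (4/5)(1/4) = 1/5; P(data | box D) = (4/12)(8/11) = 8/33.
Multiplying each by its prior: 1/4 · 4/15 = 1/15, 1/4 · 35/132 = 35/528, 1/8 · 1/5 = 1/40, 3/8 · 8/33 = 1/11; summing to 219/880.
The posterior is then P(box A | data) = 176/657, P(box B | data) = 175/657, P(box C | data) = 22/219, P(box D | data) = 80/219.
The predictive probability is P(red next | data) = (3/4)(176/657) + (2/5)(175/657) + (0)(22/219) + (7/10)(80/219) = 370/657.

0.5632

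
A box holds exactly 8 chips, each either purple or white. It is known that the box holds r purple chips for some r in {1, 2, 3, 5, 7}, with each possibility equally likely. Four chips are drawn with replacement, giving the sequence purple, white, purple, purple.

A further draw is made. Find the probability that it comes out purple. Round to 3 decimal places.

0.659

Under each hypothesis, the probability of the observed sequence is: P(data | r = 1) = (1/8)(7/8)(1/8)(1/8) = 0.001709; P(data | r = 2) = (2/8)(6/8)(2/8)(2/8) = 0.011719; P(data | r = 3) = (3/8)(5/8)(3/8)(3/8) = 0.032959; P(data | r = 5) = (5/8)(3/8)(5/8)(5/8) = 0.091553; P(data | r = 7) = (7/8)(1/8)(7/8)(7/8) = 0.08374.
The prior-weighted likelihoods are 1/5 · 0.001709 = 0.0003418, 1/5 · 0.011719 = 0.0023437, 1/5 · 0.032959 = 0.0065918, 1/5 · 0.091553 = 0.018311, 1/5 · 0.08374 = 0.016748; with total 0.044336.
The posterior is then P(r = 1 | data) = 0.0077093, P(r = 2 | data) = 0.052863, P(r = 3 | data) = 0.14868, P(r = 5 | data) = 0.413, P(r = 7 | data) = 0.37775.
The predictive probability is P(purple next | data) = (1/8)(0.0077093) + (1/4)(0.052863) + (3/8)(0.14868) + (5/8)(0.413) + (7/8)(0.37775) = 0.65859.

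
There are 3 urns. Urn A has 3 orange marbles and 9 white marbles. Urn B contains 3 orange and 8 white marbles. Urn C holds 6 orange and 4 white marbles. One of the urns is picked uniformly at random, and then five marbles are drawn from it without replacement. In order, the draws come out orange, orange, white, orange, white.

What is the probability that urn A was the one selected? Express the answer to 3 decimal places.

For each hypothesis, P(data | H) works out to: P(data | urn A) = (3/12)(2/11)(9/10)(1/9)(8/8) = 0.0045455; P(data | urn B) = (3/11)(2/10)(8/9)(1/8)(7/7) = 0.0060606; P(data | urn C) = (6/10)(5/9)(4/8)(4/7)(3/6) = 0.047619.
The prior-weighted likelihoods are 1/3 · 0.0045455 = 0.0015152, 1/3 · 0.0060606 = 0.0020202, 1/3 · 0.047619 = 0.015873; these sum to 0.019408.
By Bayes' rule, P(urn A | data) = (0.0015152) / (0.019408) = 0.078067.

0.078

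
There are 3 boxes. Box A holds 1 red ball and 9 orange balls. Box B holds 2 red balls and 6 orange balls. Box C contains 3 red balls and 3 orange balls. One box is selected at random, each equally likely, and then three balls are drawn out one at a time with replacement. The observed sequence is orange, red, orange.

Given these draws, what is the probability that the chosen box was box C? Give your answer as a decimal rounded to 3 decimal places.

Under each hypothesis, the probability of the observed sequence is: P(data | box A) = (9/10)(1/10)(9/10) = 0.081; P(data | box B) = (6/8)(2/8)(6/8) = 0.14062; P(data | box C) = (3/6)(3/6)(3/6) = 0.125.
The prior-weighted likelihoods are 1/3 · 0.081 = 0.027, 1/3 · 0.14062 = 0.046875, 1/3 · 0.125 = 0.041667; summing to 0.11554.
Therefore the posterior P(box C | data) = (0.041667) / (0.11554) = 0.36062.

0.361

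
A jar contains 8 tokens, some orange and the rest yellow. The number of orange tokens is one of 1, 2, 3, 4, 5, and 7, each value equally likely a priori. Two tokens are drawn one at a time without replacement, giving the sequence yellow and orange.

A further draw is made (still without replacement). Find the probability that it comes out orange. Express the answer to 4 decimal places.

Compute the likelihood of the observed sequence for each case: P(data | r = 1) = (7/8)(1/7) = 1/8; P(data | r = 2) = (6/8)(2/7) = 3/14; P(data | r = 3) = (5/8)(3/7) = 15/56; P(data | r = 4) = (4/8)(4/7) = 2/7; P(data | r = 5) = (3/8)(5/7) = 15/56; P(data | r = 7) = (1/8)(7/7) = 1/8.
The prior-weighted likelihoods are 1/6 · 1/8 = 1/48, 1/6 · 3/14 = 1/28, 1/6 · 15/56 = 5/112, 1/6 · 2/7 = 1/21, 1/6 · 15/56 = 5/112, 1/6 · 1/8 = 1/48; with total 3/14.
Normalising, the posterior is P(r = 1 | data) = 7/72, P(r = 2 | data) = 1/6, P(r = 3 | data) = 5/24, P(r = 4 | data) = 2/9, P(r = 5 | data) = 5/24, P(r = 7 | data) = 7/72.
Averaging over the posterior, P(orange next | data) = (0)(7/72) + (1/6)(1/6) + (1/3)(5/24) + (1/2)(2/9) + (2/3)(5/24) + (1)(7/72) = 4/9.

0.4444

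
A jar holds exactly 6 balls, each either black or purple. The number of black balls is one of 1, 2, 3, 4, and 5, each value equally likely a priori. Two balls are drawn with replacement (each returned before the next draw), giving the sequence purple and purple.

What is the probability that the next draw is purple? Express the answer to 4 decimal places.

0.6818

For each hypothesis, P(data | H) works out to: P(data | r = 1) = (5/6)(5/6) = 25/36; P(data | r = 2) = (4/6)(4/6) = 4/9; P(data | r = 3) = (3/6)(3/6) = 1/4; P(data | r = 4) = (2/6)(2/6) = 1/9; P(data | r = 5) = (1/6)(1/6) = 1/36.
The prior-weighted likelihoods are 1/5 · 25/36 = 5/36, 1/5 · 4/9 = 4/45, 1/5 · 1/4 = 1/20, 1/5 · 1/9 = 1/45, 1/5 · 1/36 = 1/180; with total 11/36.
Normalising, the posterior is P(r = 1 | data) = 5/11, P(r = 2 | data) = 16/55, P(r = 3 | data) = 9/55, P(r = 4 | data) = 4/55, P(r = 5 | data) = 1/55.
So P(purple next | data) = Σ P(purple next | H) P(H | data) = (5/6)(5/11) + (2/3)(16/55) + (1/2)(9/55) + (1/3)(4/55) + (1/6)(1/55) = 15/22.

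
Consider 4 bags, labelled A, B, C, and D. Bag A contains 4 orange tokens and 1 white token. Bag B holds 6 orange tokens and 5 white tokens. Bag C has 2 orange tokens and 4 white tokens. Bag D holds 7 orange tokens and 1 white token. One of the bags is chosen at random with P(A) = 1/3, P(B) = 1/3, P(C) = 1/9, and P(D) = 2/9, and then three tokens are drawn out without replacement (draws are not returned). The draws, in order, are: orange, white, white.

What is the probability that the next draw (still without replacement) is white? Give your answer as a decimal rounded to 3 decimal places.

The likelihood of the observed sequence under each hypothesis: P(data | bag A) = (4/5)(1/4)(0/3) = 0; P(data | bag B) = (6/11)(5/10)(4/9) = 4/33; P(data | bag C) = (2/6)(4/5)(3/4) = 1/5; P(data | bag D) = (7/8)(1/7)(0/6) = 0.
Weighting by the prior gives 1/3 · 0 = 0, 1/3 · 4/33 = 4/99, 1/9 · 1/5 = 1/45, 2/9 · 0 = 0; summing to 31/495.
Normalising, the posterior is P(bag A | data) = 0, P(bag B | data) = 20/31, P(bag C | data) = 11/31, P(bag D | data) = 0.
So P(white next | data) = Σ P(white next | H) P(H | data) = (3/8)(20/31) + (2/3)(11/31) = 89/186.

0.478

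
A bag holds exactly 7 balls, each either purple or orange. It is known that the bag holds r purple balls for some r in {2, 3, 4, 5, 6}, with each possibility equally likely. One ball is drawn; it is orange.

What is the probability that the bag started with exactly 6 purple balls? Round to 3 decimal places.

0.067

The likelihood of this draw under each hypothesis: P(data | r = 2) = (5/7) = 5/7; P(data | r = 3) = (4/7) = 4/7; P(data | r = 4) = (3/7) = 3/7; P(data | r = 5) = (2/7) = 2/7; P(data | r = 6) = (1/7) = 1/7.
Weighting by the prior gives 1/5 · 5/7 = 1/7, 1/5 · 4/7 = 4/35, 1/5 · 3/7 = 3/35, 1/5 · 2/7 = 2/35, 1/5 · 1/7 = 1/35; with total 3/7.
Therefore the posterior P(r = 6 | data) = (1/35) / (3/7) = 1/15.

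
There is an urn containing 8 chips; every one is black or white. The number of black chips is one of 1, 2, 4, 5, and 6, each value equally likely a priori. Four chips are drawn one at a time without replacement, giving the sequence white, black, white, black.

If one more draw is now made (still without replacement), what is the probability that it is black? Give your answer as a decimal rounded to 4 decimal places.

0.5781

Under each hypothesis, the probability of the observed sequence is: P(data | r = 1) = (7/8)(1/7)(6/6)(0/5) = 0; P(data | r = 2) = (6/8)(2/7)(5/6)(1/5) = 1/28; P(data | r = 4) = (4/8)(4/7)(3/6)(3/5) = 3/35; P(data | r = 5) = (3/8)(5/7)(2/6)(4/5) = 1/14; P(data | r = 6) = (2/8)(6/7)(1/6)(5/5) = 1/28.
Weighting by the prior gives 1/5 · 0 = 0, 1/5 · 1/28 = 1/140, 1/5 · 3/35 = 3/175, 1/5 · 1/14 = 1/70, 1/5 · 1/28 = 1/140; these sum to 8/175.
The posterior is then P(r = 1 | data) = 0, P(r = 2 | data) = 5/32, P(r = 4 | data) = 3/8, P(r = 5 | data) = 5/16, P(r = 6 | data) = 5/32.
Averaging over the posterior, P(black next | data) = (0)(5/32) + (1/2)(3/8) + (3/4)(5/16) + (1)(5/32) = 37/64.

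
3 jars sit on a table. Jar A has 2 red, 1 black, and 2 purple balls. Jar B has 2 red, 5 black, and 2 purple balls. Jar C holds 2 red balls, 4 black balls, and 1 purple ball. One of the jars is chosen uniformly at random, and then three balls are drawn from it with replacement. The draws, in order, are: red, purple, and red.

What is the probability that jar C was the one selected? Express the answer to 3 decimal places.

0.135

Compute the likelihood of the observed sequence for each case: P(data | jar A) = (2/5)(2/5)(2/5) = 0.064; P(data | jar B) = (2/9)(2/9)(2/9) = 0.010974; P(data | jar C) = (2/7)(1/7)(2/7) = 0.011662.
Weighting by the prior gives 1/3 · 0.064 = 0.021333, 1/3 · 0.010974 = 0.003658, 1/3 · 0.011662 = 0.0038873; summing to 0.028879.
By Bayes' rule, P(jar C | data) = (0.0038873) / (0.028879) = 0.13461.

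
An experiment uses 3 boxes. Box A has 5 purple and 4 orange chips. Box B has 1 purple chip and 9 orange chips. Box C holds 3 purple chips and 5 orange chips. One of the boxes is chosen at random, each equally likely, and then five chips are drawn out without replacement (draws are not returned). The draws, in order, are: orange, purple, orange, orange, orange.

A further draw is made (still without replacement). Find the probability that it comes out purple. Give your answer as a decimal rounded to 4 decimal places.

The likelihood of the observed sequence under each hypothesis: P(data | box A) = (4/9)(5/8)(3/7)(2/6)(1/5) = 0.0079365; P(data | box B) = (9/10)(1/9)(8/8)(7/7)(6/6) = 0.1; P(data | box C) = (5/8)(3/7)(4/6)(3/5)(2/4) = 0.053571.
Weighting by the prior gives 1/3 · 0.0079365 = 0.0026455, 1/3 · 0.1 = 0.033333, 1/3 · 0.053571 = 0.017857; summing to 0.053836.
Dividing through by the total gives posterior P(box A | data) = 0.04914, P(box B | data) = 0.61916, P(box C | data) = 0.3317.
The predictive probability is P(purple next | data) = (1)(0.04914) + (0)(0.61916) + (2/3)(0.3317) = 0.27027.

0.2703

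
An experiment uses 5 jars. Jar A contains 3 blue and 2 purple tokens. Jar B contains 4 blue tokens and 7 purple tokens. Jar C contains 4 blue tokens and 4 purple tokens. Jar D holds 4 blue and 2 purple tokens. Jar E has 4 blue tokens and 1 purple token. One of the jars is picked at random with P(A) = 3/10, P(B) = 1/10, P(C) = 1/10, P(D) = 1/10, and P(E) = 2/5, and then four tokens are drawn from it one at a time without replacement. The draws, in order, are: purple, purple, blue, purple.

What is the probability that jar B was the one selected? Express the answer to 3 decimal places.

0.650

For each hypothesis, P(data | H) works out to: P(data | jar A) = (2/5)(1/4)(3/3)(0/2) = 0; P(data | jar B) = (7/11)(6/10)(4/9)(5/8) = 0.10606; P(data | jar C) = (4/8)(3/7)(4/6)(2/5) = 0.057143; P(data | jar D) = (2/6)(1/5)(4/4)(0/3) = 0; P(data | jar E) = (1/5)(0/4) = 0.
Multiplying each by its prior: 3/10 · 0 = 0, 1/10 · 0.10606 = 0.010606, 1/10 · 0.057143 = 0.0057143, 1/10 · 0 = 0, 2/5 · 0 = 0; with total 0.01632.
Therefore the posterior P(jar B | data) = (0.010606) / (0.01632) = 0.64987.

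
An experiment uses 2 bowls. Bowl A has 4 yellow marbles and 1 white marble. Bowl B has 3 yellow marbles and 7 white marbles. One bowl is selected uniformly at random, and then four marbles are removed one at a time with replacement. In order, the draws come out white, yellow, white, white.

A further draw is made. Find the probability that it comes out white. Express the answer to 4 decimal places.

0.6707

For each hypothesis, P(data | H) works out to: P(data | bowl A) = (1/5)(4/5)(1/5)(1/5) = 0.0064; P(data | bowl B) = (7/10)(3/10)(7/10)(7/10) = 0.1029.
The prior-weighted likelihoods are 1/2 · 0.0064 = 0.0032, 1/2 · 0.1029 = 0.05145; these sum to 0.05465.
The posterior is then P(bowl A | data) = 0.058554, P(bowl B | data) = 0.94145.
So P(white next | data) = Σ P(white next | H) P(H | data) = (1/5)(0.058554) + (7/10)(0.94145) = 0.67072.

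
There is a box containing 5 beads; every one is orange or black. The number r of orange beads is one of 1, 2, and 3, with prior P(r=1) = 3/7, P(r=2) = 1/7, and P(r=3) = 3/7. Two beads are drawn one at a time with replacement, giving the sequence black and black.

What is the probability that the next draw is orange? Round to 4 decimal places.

For each hypothesis, P(data | H) works out to: P(data | r = 1) = (4/5)(4/5) = 16/25; P(data | r = 2) = (3/5)(3/5) = 9/25; P(data | r = 3) = (2/5)(2/5) = 4/25.
The prior-weighted likelihoods are 3/7 · 16/25 = 48/175, 1/7 · 9/25 = 9/175, 3/7 · 4/25 = 12/175; these sum to 69/175.
Dividing through by the total gives posterior P(r = 1 | data) = 16/23, P(r = 2 | data) = 3/23, P(r = 3 | data) = 4/23.
The predictive probability is P(orange next | data) = (1/5)(16/23) + (2/5)(3/23) + (3/5)(4/23) = 34/115.

0.2957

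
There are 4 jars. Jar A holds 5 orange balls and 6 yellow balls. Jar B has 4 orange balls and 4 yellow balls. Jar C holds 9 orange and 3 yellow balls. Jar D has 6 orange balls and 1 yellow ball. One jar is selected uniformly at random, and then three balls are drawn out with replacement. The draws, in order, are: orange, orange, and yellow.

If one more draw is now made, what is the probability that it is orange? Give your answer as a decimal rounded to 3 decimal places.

The likelihood of the observed sequence under each hypothesis: P(data | jar A) = (5/11)(5/11)(6/11) = 0.1127; P(data | jar B) = (4/8)(4/8)(4/8) = 0.125; P(data | jar C) = (9/12)(9/12)(3/12) = 0.14062; P(data | jar D) = (6/7)(6/7)(1/7) = 0.10496.
Multiplying each by its prior: 1/4 · 0.1127 = 0.028174, 1/4 · 0.125 = 0.03125, 1/4 · 0.14062 = 0.035156, 1/4 · 0.10496 = 0.026239; with total 0.12082.
Dividing through by the total gives posterior P(jar A | data) = 0.23319, P(jar B | data) = 0.25865, P(jar C | data) = 0.29098, P(jar D | data) = 0.21718.
Averaging over the posterior, P(orange next | data) = (5/11)(0.23319) + (1/2)(0.25865) + (3/4)(0.29098) + (6/7)(0.21718) = 0.63971.

0.640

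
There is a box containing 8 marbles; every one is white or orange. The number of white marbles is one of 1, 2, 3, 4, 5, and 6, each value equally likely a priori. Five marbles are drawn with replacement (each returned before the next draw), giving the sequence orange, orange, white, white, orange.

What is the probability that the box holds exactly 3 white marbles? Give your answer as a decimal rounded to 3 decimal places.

Compute the likelihood of the observed sequence for each case: P(data | r = 1) = (7/8)(7/8)(1/8)(1/8)(7/8) = 0.010468; P(data | r = 2) = (6/8)(6/8)(2/8)(2/8)(6/8) = 0.026367; P(data | r = 3) = (5/8)(5/8)(3/8)(3/8)(5/8) = 0.034332; P(data | r = 4) = (4/8)(4/8)(4/8)(4/8)(4/8) = 0.03125; P(data | r = 5) = (3/8)(3/8)(5/8)(5/8)(3/8) = 0.020599; P(data | r = 6) = (2/8)(2/8)(6/8)(6/8)(2/8) = 0.0087891.
Multiplying each by its prior: 1/6 · 0.010468 = 0.0017446, 1/6 · 0.026367 = 0.0043945, 1/6 · 0.034332 = 0.005722, 1/6 · 0.03125 = 0.0052083, 1/6 · 0.020599 = 0.0034332, 1/6 · 0.0087891 = 0.0014648; these sum to 0.021968.
By Bayes' rule, P(r = 3 | data) = (0.005722) / (0.021968) = 0.26048.

0.260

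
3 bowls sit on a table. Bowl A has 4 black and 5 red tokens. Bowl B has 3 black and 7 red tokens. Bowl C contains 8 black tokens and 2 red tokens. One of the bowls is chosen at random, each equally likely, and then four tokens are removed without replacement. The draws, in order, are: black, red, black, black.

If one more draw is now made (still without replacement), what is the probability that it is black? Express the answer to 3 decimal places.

0.656

For each hypothesis, P(data | H) works out to: P(data | bowl A) = (4/9)(5/8)(3/7)(2/6) = 0.039683; P(data | bowl B) = (3/10)(7/9)(2/8)(1/7) = 0.0083333; P(data | bowl C) = (8/10)(2/9)(7/8)(6/7) = 0.13333.
Multiplying each by its prior: 1/3 · 0.039683 = 0.013228, 1/3 · 0.0083333 = 0.0027778, 1/3 · 0.13333 = 0.044444; with total 0.06045.
Dividing through by the total gives posterior P(bowl A | data) = 0.21882, P(bowl B | data) = 0.045952, P(bowl C | data) = 0.73523.
The predictive probability is P(black next | data) = (1/5)(0.21882) + (0)(0.045952) + (5/6)(0.73523) = 0.65646.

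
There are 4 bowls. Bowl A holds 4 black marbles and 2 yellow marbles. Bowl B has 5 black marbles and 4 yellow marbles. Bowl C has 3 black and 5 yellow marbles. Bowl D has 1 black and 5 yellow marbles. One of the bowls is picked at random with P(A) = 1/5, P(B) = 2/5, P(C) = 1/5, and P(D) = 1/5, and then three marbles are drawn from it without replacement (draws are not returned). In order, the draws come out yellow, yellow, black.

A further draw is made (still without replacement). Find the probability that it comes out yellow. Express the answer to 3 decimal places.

Under each hypothesis, the probability of the observed sequence is: P(data | bowl A) = (2/6)(1/5)(4/4) = 1/15; P(data | bowl B) = (4/9)(3/8)(5/7) = 5/42; P(data | bowl C) = (5/8)(4/7)(3/6) = 5/28; P(data | bowl D) = (5/6)(4/5)(1/4) = 1/6.
Weighting by the prior gives 1/5 · 1/15 = 1/75, 2/5 · 5/42 = 1/21, 1/5 · 5/28 = 1/28, 1/5 · 1/6 = 1/30; these sum to 13/100.
Dividing through by the total gives posterior P(bowl A | data) = 4/39, P(bowl B | data) = 100/273, P(bowl C | data) = 25/91, P(bowl D | data) = 10/39.
The predictive probability is P(yellow next | data) = (0)(4/39) + (1/3)(100/273) + (3/5)(25/91) + (1)(10/39) = 445/819.

0.543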